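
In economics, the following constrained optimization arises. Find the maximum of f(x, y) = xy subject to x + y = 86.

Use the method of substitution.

Substitute y = 86 - x into f(x,y) = xy:
g(x) = x(86 - x) = 86x - x^2
g'(x) = 86 - 2x = 0  =>  x = 43
y = 86 - 43 = 43
Maximum value = 43 * 43 = 1849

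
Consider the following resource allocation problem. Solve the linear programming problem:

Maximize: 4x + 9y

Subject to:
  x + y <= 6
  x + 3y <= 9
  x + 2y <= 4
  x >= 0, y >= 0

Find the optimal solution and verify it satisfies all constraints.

Feasible vertices: (0, 0), (0, 2), (4, 0)
Objective 4x + 9y at each vertex:
  (0, 0): 0
  (0, 2): 18
  (4, 0): 16
Maximum is 18 at (0, 2).
Verify constraints at (x, y) = (0, 2):
  1*0 + 1*2 = 2 <= 6
  1*0 + 3*2 = 6 <= 9
  1*0 + 2*2 = 4 <= 4 (active)
  x = 0 >= 0, y = 2 >= 0. All constraints satisfied.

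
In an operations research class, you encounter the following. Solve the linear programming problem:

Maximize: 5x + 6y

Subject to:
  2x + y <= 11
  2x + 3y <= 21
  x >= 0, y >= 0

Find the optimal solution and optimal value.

Feasible vertices: (0, 0), (0, 7), (3, 5), (11/2, 0)
Objective 5x + 6y at each:
  (0, 0): 0
  (0, 7): 42
  (3, 5): 45
  (11/2, 0): 55/2
Maximum is 45 at (3, 5).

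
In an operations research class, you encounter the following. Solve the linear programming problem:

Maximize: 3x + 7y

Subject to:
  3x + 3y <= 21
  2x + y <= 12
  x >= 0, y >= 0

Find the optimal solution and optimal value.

Feasible vertices: (0, 0), (0, 7), (5, 2), (6, 0)
Objective 3x + 7y at each:
  (0, 0): 0
  (0, 7): 49
  (5, 2): 29
  (6, 0): 18
Maximum is 49 at (0, 7).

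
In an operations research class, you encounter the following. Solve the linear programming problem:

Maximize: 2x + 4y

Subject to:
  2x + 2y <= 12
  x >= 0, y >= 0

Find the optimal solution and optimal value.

The feasible region has vertices at [(0, 0), (6, 0), (0, 6)].
Checking objective 2x + 4y at each vertex:
  (0, 0): 2*0 + 4*0 = 0
  (6, 0): 2*6 + 4*0 = 12
  (0, 6): 2*0 + 4*6 = 24
Maximum is 24 at (0, 6).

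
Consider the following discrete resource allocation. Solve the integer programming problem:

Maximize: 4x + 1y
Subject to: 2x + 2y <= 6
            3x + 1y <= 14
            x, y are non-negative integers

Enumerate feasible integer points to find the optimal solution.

Constraint 1: 2x + 2y <= 6
Constraint 2: 3x + 1y <= 14
Feasible x range (need y >= 0): 0 <= x <= min(6/2, 14/3) => x in {0, ..., 3}.
Enumerate feasible integer points row by row (the coefficient of y is 1 > 0, so for each x the largest feasible y gives the best value):
  x = 0: y <= min((6 - 2*0)/2, (14 - 3*0)/1) => y in {0, ..., 3}; best 4*0 + 1*3 = 3
  x = 1: y <= min((6 - 2*1)/2, (14 - 3*1)/1) => y in {0, ..., 2}; best 4*1 + 1*2 = 6
  x = 2: y <= min((6 - 2*2)/2, (14 - 3*2)/1) => y in {0, ..., 1}; best 4*2 + 1*1 = 9
  x = 3: y <= min((6 - 2*3)/2, (14 - 3*3)/1) => y in {0}; best 4*3 + 1*0 = 12
The maximum 4x + 1y = 12 is achieved at x = 3, y = 0.
Check: 2*3 + 2*0 = 6 <= 6 and 3*3 + 1*0 = 9 <= 14.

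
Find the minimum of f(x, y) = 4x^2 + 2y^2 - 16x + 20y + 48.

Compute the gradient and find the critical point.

f(x,y) = 4x^2 + 2y^2 - 16x + 20y + 48
df/dx = 8x + (-16) = 0  =>  x = 2
df/dy = 4y + (20) = 0  =>  y = -5
f(2, -5) = 4*(2)^2 + 2*(-5)^2 + -16*(2) + 20*(-5) + 48 = -18
Hessian is diagonal with entries 8, 4 > 0, so this is a minimum.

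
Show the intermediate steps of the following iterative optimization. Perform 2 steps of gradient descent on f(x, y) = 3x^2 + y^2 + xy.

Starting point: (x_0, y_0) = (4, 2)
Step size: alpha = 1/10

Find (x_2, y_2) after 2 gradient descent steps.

f(x,y) = 3x^2 + y^2 + xy
grad_x = 6x + 1y, grad_y = 2y + 1x
Step 1: grad = (26, 8), (7/5, 6/5)
Step 2: grad = (48/5, 19/5), (11/25, 41/50)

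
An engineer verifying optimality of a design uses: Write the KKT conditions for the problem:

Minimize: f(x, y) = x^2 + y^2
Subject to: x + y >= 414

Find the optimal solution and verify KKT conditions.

KKT conditions for min x^2 + y^2 s.t. x + y >= 414:
Stationarity: 2x = mu, 2y = mu
So x = y = mu/2.
Complementary slackness: mu*(x + y - 414) = 0
Primal feasibility: x + y >= 414; dual feasibility: mu >= 0
If mu = 0 then x = y = 0, but 0 + 0 < 414 is infeasible, so the constraint is active.
Constraint active: x + y = 2*(mu/2) = 414 => mu = 414
x = y = 207, f = 85698
Verify: stationarity 2*207 = 414 = mu; primal 207 + 207 = 414 >= 414; dual mu = 414 >= 0; complementary slackness 414*(414 - 414) = 0. All KKT conditions hold.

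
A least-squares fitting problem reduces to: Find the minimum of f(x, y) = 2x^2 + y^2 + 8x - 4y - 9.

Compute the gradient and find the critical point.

f(x,y) = 2x^2 + y^2 + 8x - 4y - 9
df/dx = 4x + (8) = 0  =>  x = -2
df/dy = 2y + (-4) = 0  =>  y = 2
f(-2, 2) = 2*(-2)^2 + 1*(2)^2 + 8*(-2) + -4*(2) + -9 = -21
Hessian is diagonal with entries 4, 2 > 0, so this is a minimum.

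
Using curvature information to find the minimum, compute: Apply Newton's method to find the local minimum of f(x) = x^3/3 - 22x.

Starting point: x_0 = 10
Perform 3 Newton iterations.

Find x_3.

f(x) = x^3/3 - 22x
f'(x) = x^2 - 22, f''(x) = 2x
Newton update: x_{n+1} = x_n - (x_n^2 - 22)/(2*x_n)
Step 1: x_0 = 10, f'=78, f''=20, x_1 = 61/10
Step 2: x_1 = 61/10, f'=1521/100, f''=61/5, x_2 = 5921/1220
Step 3: x_2 = 5921/1220, f'=2313441/1488400, f''=5921/610, x_3 = 67803041/14447240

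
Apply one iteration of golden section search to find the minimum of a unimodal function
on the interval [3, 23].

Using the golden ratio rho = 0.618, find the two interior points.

Golden section search on [3, 23].
Golden ratio rho = 0.618 (approx).
Interior points:
  x_1 = 3 + (1-0.618)*20 = 10.6400
  x_2 = 3 + 0.618*20 = 15.3600
Compare f(x_1) and f(x_2) to determine which subinterval to keep.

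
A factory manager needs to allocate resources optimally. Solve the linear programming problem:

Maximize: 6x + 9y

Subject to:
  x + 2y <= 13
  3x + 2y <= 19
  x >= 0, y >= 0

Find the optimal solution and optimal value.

Feasible vertices: (0, 0), (0, 13/2), (3, 5), (19/3, 0)
Objective 6x + 9y at each:
  (0, 0): 0
  (0, 13/2): 117/2
  (3, 5): 63
  (19/3, 0): 38
Maximum is 63 at (3, 5).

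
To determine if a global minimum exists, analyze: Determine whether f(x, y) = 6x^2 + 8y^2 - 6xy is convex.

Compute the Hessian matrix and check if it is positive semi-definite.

f(x,y) = 6x^2 + 8y^2 - 6xy
Hessian H = [[12, -6], [-6, 16]]
trace(H) = 28, det(H) = 156
Eigenvalues: (28 +/- sqrt(160)) / 2 = 20.32, 7.675
Since both eigenvalues > 0, f is convex.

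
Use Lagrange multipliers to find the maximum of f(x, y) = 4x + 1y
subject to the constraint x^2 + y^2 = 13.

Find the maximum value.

Set up Lagrange conditions: grad f = lambda * grad g
  4 = 2*lambda*x
  1 = 2*lambda*y
From these: x/y = 4/1, so x = 4t, y = 1t for some t.
Substitute into constraint: (4t)^2 + (1t)^2 = 13
  t^2 * 17 = 13
  t = sqrt(13/17)
Maximum = 4*x + 1*y = (4^2 + 1^2)*t = 17 * sqrt(13/17) = sqrt(221)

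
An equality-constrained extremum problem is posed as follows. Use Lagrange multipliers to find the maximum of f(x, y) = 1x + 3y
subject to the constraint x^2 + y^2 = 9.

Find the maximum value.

Set up Lagrange conditions: grad f = lambda * grad g
  1 = 2*lambda*x
  3 = 2*lambda*y
From these: x/y = 1/3, so x = 1t, y = 3t for some t.
Substitute into constraint: (1t)^2 + (3t)^2 = 9
  t^2 * 10 = 9
  t = sqrt(9/10)
Maximum = 1*x + 3*y = (1^2 + 3^2)*t = 10 * sqrt(9/10) = sqrt(90)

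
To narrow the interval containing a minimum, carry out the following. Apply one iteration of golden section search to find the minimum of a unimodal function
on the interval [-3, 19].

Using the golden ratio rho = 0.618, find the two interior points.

Golden section search on [-3, 19].
Golden ratio rho = 0.618 (approx).
Interior points:
  x_1 = -3 + (1-0.618)*22 = 5.4040
  x_2 = -3 + 0.618*22 = 10.5960
Compare f(x_1) and f(x_2) to determine which subinterval to keep.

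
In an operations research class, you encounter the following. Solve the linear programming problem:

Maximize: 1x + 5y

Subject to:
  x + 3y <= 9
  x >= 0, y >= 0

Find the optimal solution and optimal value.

The feasible region has vertices at [(0, 0), (9, 0), (0, 3)].
Checking objective 1x + 5y at each vertex:
  (0, 0): 1*0 + 5*0 = 0
  (9, 0): 1*9 + 5*0 = 9
  (0, 3): 1*0 + 5*3 = 15
Maximum is 15 at (0, 3).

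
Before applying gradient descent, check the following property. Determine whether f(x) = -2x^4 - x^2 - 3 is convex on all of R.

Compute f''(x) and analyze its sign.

f(x) = -2x^4 - x^2 - 3
f'(x) = -8x^3 + -2x
f''(x) = -24x^2 + -2
f''(x) = -24x^2 + -2 <= -2 < 0 for all x
Therefore, f is concave on R.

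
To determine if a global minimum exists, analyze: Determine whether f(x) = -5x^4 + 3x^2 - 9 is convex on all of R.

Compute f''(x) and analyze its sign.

f(x) = -5x^4 + 3x^2 - 9
f'(x) = -20x^3 + 6x
f''(x) = -60x^2 + 6
f''(x) = -60x^2 + 6 -> -inf as |x| -> inf
Therefore, f is not globally convex on R.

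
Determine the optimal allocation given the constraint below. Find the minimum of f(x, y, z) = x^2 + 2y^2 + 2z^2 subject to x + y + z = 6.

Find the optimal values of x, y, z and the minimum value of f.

Using Lagrange multipliers on f = x^2 + 2y^2 + 2z^2 with constraint x + y + z = 6:
Conditions: 2*1*x = lambda, 2*2*y = lambda, 2*2*z = lambda
So x = lambda/2, y = lambda/4, z = lambda/4
Substituting into constraint: lambda * (1) = 6
lambda = 6
x = 3, y = 3/2, z = 3/2
Minimum value = 18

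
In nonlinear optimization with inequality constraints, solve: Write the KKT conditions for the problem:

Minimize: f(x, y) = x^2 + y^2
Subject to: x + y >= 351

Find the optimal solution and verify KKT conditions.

KKT conditions for min x^2 + y^2 s.t. x + y >= 351:
Stationarity: 2x = mu, 2y = mu
So x = y = mu/2.
Complementary slackness: mu*(x + y - 351) = 0
Primal feasibility: x + y >= 351; dual feasibility: mu >= 0
If mu = 0 then x = y = 0, but 0 + 0 < 351 is infeasible, so the constraint is active.
Constraint active: x + y = 2*(mu/2) = 351 => mu = 351
x = y = 351/2, f = 123201/2
Verify: stationarity 2*(351/2) = 351 = mu; primal 351/2 + 351/2 = 351 >= 351; dual mu = 351 >= 0; complementary slackness 351*(351 - 351) = 0. All KKT conditions hold.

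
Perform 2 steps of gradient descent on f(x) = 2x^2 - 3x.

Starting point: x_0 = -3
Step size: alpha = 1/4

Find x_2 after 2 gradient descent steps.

f(x) = 2x^2 - 3x, f'(x) = 4x + (-3)
Step 1: f'(-3) = -15, x_1 = -3 - 1/4 * -15 = 3/4
Step 2: f'(3/4) = 0, x_2 = 3/4 - 1/4 * 0 = 3/4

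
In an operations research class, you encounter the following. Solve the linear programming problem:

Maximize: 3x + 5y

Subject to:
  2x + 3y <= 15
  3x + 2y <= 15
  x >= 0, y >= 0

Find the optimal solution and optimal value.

Feasible vertices: (0, 0), (0, 5), (3, 3), (5, 0)
Objective 3x + 5y at each:
  (0, 0): 0
  (0, 5): 25
  (3, 3): 24
  (5, 0): 15
Maximum is 25 at (0, 5).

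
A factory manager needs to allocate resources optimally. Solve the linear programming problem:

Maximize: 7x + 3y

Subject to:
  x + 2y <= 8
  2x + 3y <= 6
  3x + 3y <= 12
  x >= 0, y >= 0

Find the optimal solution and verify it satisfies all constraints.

Feasible vertices: (0, 0), (0, 2), (3, 0)
Objective 7x + 3y at each vertex:
  (0, 0): 0
  (0, 2): 6
  (3, 0): 21
Maximum is 21 at (3, 0).
Verify constraints at (x, y) = (3, 0):
  1*3 + 2*0 = 3 <= 8
  2*3 + 3*0 = 6 <= 6 (active)
  3*3 + 3*0 = 9 <= 12
  x = 3 >= 0, y = 0 >= 0. All constraints satisfied.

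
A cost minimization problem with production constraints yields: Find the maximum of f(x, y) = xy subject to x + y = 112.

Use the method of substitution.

Substitute y = 112 - x into f(x,y) = xy:
g(x) = x(112 - x) = 112x - x^2
g'(x) = 112 - 2x = 0  =>  x = 56
y = 112 - 56 = 56
Maximum value = 56 * 56 = 3136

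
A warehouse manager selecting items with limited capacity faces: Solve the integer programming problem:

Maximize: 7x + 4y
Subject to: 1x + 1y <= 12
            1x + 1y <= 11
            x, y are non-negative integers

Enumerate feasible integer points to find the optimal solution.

Constraint 1: 1x + 1y <= 12
Constraint 2: 1x + 1y <= 11
Feasible x range (need y >= 0): 0 <= x <= min(12/1, 11/1) => x in {0, ..., 11}.
Enumerate feasible integer points row by row (the coefficient of y is 4 > 0, so for each x the largest feasible y gives the best value):
  x = 0: y <= min((12 - 1*0)/1, (11 - 1*0)/1) => y in {0, ..., 11}; best 7*0 + 4*11 = 44
  x = 1: y <= min((12 - 1*1)/1, (11 - 1*1)/1) => y in {0, ..., 10}; best 7*1 + 4*10 = 47
  x = 2: y <= min((12 - 1*2)/1, (11 - 1*2)/1) => y in {0, ..., 9}; best 7*2 + 4*9 = 50
  x = 3: y <= min((12 - 1*3)/1, (11 - 1*3)/1) => y in {0, ..., 8}; best 7*3 + 4*8 = 53
  x = 4: y <= min((12 - 1*4)/1, (11 - 1*4)/1) => y in {0, ..., 7}; best 7*4 + 4*7 = 56
  x = 5: y <= min((12 - 1*5)/1, (11 - 1*5)/1) => y in {0, ..., 6}; best 7*5 + 4*6 = 59
  x = 6: y <= min((12 - 1*6)/1, (11 - 1*6)/1) => y in {0, ..., 5}; best 7*6 + 4*5 = 62
  x = 7: y <= min((12 - 1*7)/1, (11 - 1*7)/1) => y in {0, ..., 4}; best 7*7 + 4*4 = 65
  x = 8: y <= min((12 - 1*8)/1, (11 - 1*8)/1) => y in {0, ..., 3}; best 7*8 + 4*3 = 68
  x = 9: y <= min((12 - 1*9)/1, (11 - 1*9)/1) => y in {0, ..., 2}; best 7*9 + 4*2 = 71
  x = 10: y <= min((12 - 1*10)/1, (11 - 1*10)/1) => y in {0, ..., 1}; best 7*10 + 4*1 = 74
  x = 11: y <= min((12 - 1*11)/1, (11 - 1*11)/1) => y in {0}; best 7*11 + 4*0 = 77
The maximum 7x + 4y = 77 is achieved at x = 11, y = 0.
Check: 1*11 + 1*0 = 11 <= 12 and 1*11 + 1*0 = 11 <= 11.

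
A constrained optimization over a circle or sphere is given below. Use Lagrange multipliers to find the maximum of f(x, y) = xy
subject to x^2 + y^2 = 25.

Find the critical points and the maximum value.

Lagrange conditions: y = 2*lambda*x and x = 2*lambda*y
If x = 0 then y = 0, violating the constraint, so x, y != 0.
Dividing: y/x = x/y => x^2 = y^2 => y = x or y = -x
Constraint: 2x^2 = 25 => x^2 = 25/2 => x = +/-sqrt(25/2)
Critical points: (sqrt(25/2), sqrt(25/2)), (-sqrt(25/2), -sqrt(25/2)), (sqrt(25/2), -sqrt(25/2)), (-sqrt(25/2), sqrt(25/2))
  y = x:  xy = x^2 = 25/2  at (sqrt(25/2), sqrt(25/2)) and (-sqrt(25/2), -sqrt(25/2))
  y = -x: xy = -x^2 = -25/2 at (sqrt(25/2), -sqrt(25/2)) and (-sqrt(25/2), sqrt(25/2))
Maximum xy = 25/2 at (sqrt(25/2), sqrt(25/2)) and (-sqrt(25/2), -sqrt(25/2))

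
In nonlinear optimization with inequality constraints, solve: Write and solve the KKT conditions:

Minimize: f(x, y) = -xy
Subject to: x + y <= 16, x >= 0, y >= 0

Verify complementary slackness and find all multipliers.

Problem: min -xy s.t. x + y <= 16 (multiplier lambda), x >= 0 (mu_x), y >= 0 (mu_y)
KKT stationarity: -y + lambda - mu_x = 0, -x + lambda - mu_y = 0, with lambda, mu_x, mu_y >= 0
Complementary slackness: lambda*(x + y - 16) = 0, mu_x*x = 0, mu_y*y = 0
If lambda = 0: y = -mu_x <= 0 and x = -mu_y <= 0 force x = y = 0 with f = 0; but x = y = 8 is feasible with f = -64 < 0, so this is not the minimum. Hence lambda > 0 and x + y = 16.
Try x > 0, y > 0 (so mu_x = mu_y = 0): y = lambda, x = lambda => x = y = lambda
x + y = 16 => 2*lambda = 16 => lambda = 8
x* = y* = 8 > 0, consistent with mu_x = mu_y = 0.
(Any feasible point with x = 0 or y = 0 has f = 0 > -64, so the minimum is not on those boundaries.)
min(-xy) = -64 (i.e. max xy = 64)
Multipliers: lambda = 8, mu_x = 0, mu_y = 0
Complementary slackness: lambda*(x + y - 16) = 8*(8 + 8 - 16) = 0, mu_x*x = 0*8 = 0, mu_y*y = 0*8 = 0. Satisfied.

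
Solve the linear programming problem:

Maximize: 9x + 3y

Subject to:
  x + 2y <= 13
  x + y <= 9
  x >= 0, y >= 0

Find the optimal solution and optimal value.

Feasible vertices: (0, 0), (0, 13/2), (5, 4), (9, 0)
Objective 9x + 3y at each:
  (0, 0): 0
  (0, 13/2): 39/2
  (5, 4): 57
  (9, 0): 81
Maximum is 81 at (9, 0).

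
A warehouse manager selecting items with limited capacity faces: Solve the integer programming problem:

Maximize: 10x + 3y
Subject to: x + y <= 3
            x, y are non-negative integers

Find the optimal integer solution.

Objective: 10x + 3y, constraint: x + y <= 3
Coefficient of x is 10 >= coefficient of y is 3, so allocate the entire budget to x.
Optimal: x = 3, y = 0, value = 30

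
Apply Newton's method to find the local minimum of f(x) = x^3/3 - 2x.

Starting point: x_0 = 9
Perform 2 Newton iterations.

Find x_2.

f(x) = x^3/3 - 2x
f'(x) = x^2 - 2, f''(x) = 2x
Newton update: x_{n+1} = x_n - (x_n^2 - 2)/(2*x_n)
Step 1: x_0 = 9, f'=79, f''=18, x_1 = 83/18
Step 2: x_1 = 83/18, f'=6241/324, f''=83/9, x_2 = 7537/2988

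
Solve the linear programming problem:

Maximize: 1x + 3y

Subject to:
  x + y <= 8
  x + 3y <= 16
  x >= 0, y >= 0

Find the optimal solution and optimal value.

Feasible vertices: (0, 0), (0, 16/3), (4, 4), (8, 0)
Objective 1x + 3y at each:
  (0, 0): 0
  (0, 16/3): 16
  (4, 4): 16
  (8, 0): 8
Maximum is 16 at (0, 16/3).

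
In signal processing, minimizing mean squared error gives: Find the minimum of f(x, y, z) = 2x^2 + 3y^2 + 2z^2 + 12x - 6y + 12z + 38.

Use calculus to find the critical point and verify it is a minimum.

f(x,y,z) = 2x^2 + 3y^2 + 2z^2 + 12x - 6y + 12z + 38
df/dx = 4x + (12) = 0 => x = -3
df/dy = 6y + (-6) = 0 => y = 1
df/dz = 4z + (12) = 0 => z = -3
f(-3,1,-3) = 2*(-3)^2 + 3*(1)^2 + 2*(-3)^2 + 12*(-3) + -6*(1) + 12*(-3) + 38 = -1
Hessian is diagonal with entries 4, 6, 4 > 0, confirmed minimum.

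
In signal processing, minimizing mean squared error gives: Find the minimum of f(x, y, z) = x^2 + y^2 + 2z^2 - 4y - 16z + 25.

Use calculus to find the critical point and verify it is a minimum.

f(x,y,z) = x^2 + y^2 + 2z^2 - 4y - 16z + 25
df/dx = 2x + (0) = 0 => x = 0
df/dy = 2y + (-4) = 0 => y = 2
df/dz = 4z + (-16) = 0 => z = 4
f(0,2,4) = 1*(0)^2 + 1*(2)^2 + 2*(4)^2 + -4*(2) + -16*(4) + 25 = -11
Hessian is diagonal with entries 2, 2, 4 > 0, confirmed minimum.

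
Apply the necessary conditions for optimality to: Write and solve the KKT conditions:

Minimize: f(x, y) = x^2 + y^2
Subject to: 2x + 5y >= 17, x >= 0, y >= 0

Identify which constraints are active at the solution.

KKT conditions for min x^2 + y^2 s.t. 2x + 5y >= 17, x >= 0, y >= 0:
Stationarity: 2x = mu*2 + mu_x, 2y = mu*5 + mu_y, with mu, mu_x, mu_y >= 0
Complementary slackness: mu*(2x + 5y - 17) = 0, mu_x*x = 0, mu_y*y = 0
(0, 0) is infeasible (2*0 + 5*0 < 17), so if mu = 0 stationarity would force x = mu_x/2 >= 0, y = mu_y/2 >= 0 with mu_x*x = mu_y*y = 0, i.e. x = y = 0: contradiction. Hence mu > 0 and 2x + 5y = 17 is active.
Try x > 0, y > 0 (so mu_x = mu_y = 0): x = 2*mu/2, y = 5*mu/2
Substitute: 2*(2*mu/2) + 5*(5*mu/2) = 17
  mu*29/2 = 17 => mu = 34/29
x* = 34/29 > 0, y* = 85/29 > 0, consistent with mu_x = mu_y = 0.
f is convex and the constraints are linear, so this KKT point is the global minimum.
f* = 289/29
Active constraints: 2x + 5y >= 17 (holds with equality, mu = 34/29 > 0); x >= 0 and y >= 0 are inactive (mu_x = mu_y = 0).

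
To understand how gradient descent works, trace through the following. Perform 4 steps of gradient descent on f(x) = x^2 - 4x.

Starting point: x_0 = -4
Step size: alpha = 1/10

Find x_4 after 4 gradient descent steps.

f(x) = x^2 - 4x, f'(x) = 2x + (-4)
Step 1: f'(-4) = -12, x_1 = -4 - 1/10 * -12 = -14/5
Step 2: f'(-14/5) = -48/5, x_2 = -14/5 - 1/10 * -48/5 = -46/25
Step 3: f'(-46/25) = -192/25, x_3 = -46/25 - 1/10 * -192/25 = -134/125
Step 4: f'(-134/125) = -768/125, x_4 = -134/125 - 1/10 * -768/125 = -286/625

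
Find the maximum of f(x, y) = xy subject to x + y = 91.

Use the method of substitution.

Substitute y = 91 - x into f(x,y) = xy:
g(x) = x(91 - x) = 91x - x^2
g'(x) = 91 - 2x = 0  =>  x = 91/2
y = 91 - 91/2 = 91/2
Maximum value = (91/2) * (91/2) = 8281/4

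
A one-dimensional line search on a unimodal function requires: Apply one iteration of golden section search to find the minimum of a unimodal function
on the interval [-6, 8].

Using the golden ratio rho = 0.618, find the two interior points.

Golden section search on [-6, 8].
Golden ratio rho = 0.618 (approx).
Interior points:
  x_1 = -6 + (1-0.618)*14 = -0.6520
  x_2 = -6 + 0.618*14 = 2.6520
Compare f(x_1) and f(x_2) to determine which subinterval to keep.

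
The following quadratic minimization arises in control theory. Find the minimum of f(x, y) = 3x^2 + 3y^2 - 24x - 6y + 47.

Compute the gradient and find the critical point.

f(x,y) = 3x^2 + 3y^2 - 24x - 6y + 47
df/dx = 6x + (-24) = 0  =>  x = 4
df/dy = 6y + (-6) = 0  =>  y = 1
f(4, 1) = 3*(4)^2 + 3*(1)^2 + -24*(4) + -6*(1) + 47 = -4
Hessian is diagonal with entries 6, 6 > 0, so this is a minimum.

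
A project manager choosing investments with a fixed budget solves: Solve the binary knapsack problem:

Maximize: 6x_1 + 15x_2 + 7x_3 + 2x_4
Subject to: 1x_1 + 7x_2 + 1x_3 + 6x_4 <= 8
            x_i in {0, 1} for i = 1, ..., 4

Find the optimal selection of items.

Items: item 1 (v=6, w=1), item 2 (v=15, w=7), item 3 (v=7, w=1), item 4 (v=2, w=6)
Capacity: 8
Checking all 16 subsets (w = total weight, v = total value):
  {}: w = 0, v = 0
  {1}: w = 1, v = 6
  {2}: w = 7, v = 15
  {3}: w = 1, v = 7
  {4}: w = 6, v = 2
  {1, 2}: w = 8, v = 21
  {1, 3}: w = 2, v = 13
  {1, 4}: w = 7, v = 8
  {2, 3}: w = 8, v = 22
  {2, 4}: w = 13 > 8, infeasible
  {3, 4}: w = 7, v = 9
  {1, 2, 3}: w = 9 > 8, infeasible
  {1, 2, 4}: w = 14 > 8, infeasible
  {1, 3, 4}: w = 8, v = 15
  {2, 3, 4}: w = 14 > 8, infeasible
  {1, 2, 3, 4}: w = 15 > 8, infeasible
Best feasible subset: items [2, 3]
Total weight: 8 <= 8, total value: 22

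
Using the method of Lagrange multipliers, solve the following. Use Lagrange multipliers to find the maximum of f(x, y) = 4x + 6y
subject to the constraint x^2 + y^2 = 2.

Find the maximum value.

Set up Lagrange conditions: grad f = lambda * grad g
  4 = 2*lambda*x
  6 = 2*lambda*y
From these: x/y = 4/6, so x = 4t, y = 6t for some t.
Substitute into constraint: (4t)^2 + (6t)^2 = 2
  t^2 * 52 = 2
  t = sqrt(2/52)
Maximum = 4*x + 6*y = (4^2 + 6^2)*t = 52 * sqrt(2/52) = sqrt(104)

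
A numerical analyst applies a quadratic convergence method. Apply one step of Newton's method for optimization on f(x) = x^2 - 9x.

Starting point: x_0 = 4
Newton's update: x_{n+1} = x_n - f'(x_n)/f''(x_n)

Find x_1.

f(x) = x^2 - 9x
f'(x) = 2x + (-9), f''(x) = 2
Newton step: x_1 = x_0 - f'(x_0)/f''(x_0)
f'(4) = -1
x_1 = 4 - -1/2 = 9/2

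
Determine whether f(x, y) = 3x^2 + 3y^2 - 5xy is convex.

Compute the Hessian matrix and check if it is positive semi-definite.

f(x,y) = 3x^2 + 3y^2 - 5xy
Hessian H = [[6, -5], [-5, 6]]
trace(H) = 12, det(H) = 11
Eigenvalues: (12 +/- sqrt(100)) / 2 = 11, 1
Since both eigenvalues > 0, f is convex.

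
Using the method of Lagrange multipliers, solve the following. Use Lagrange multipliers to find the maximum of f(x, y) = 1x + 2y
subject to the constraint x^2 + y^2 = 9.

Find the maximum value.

Set up Lagrange conditions: grad f = lambda * grad g
  1 = 2*lambda*x
  2 = 2*lambda*y
From these: x/y = 1/2, so x = 1t, y = 2t for some t.
Substitute into constraint: (1t)^2 + (2t)^2 = 9
  t^2 * 5 = 9
  t = sqrt(9/5)
Maximum = 1*x + 2*y = (1^2 + 2^2)*t = 5 * sqrt(9/5) = sqrt(45)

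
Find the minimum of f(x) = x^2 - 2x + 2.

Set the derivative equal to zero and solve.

f(x) = x^2 - 2x + 2
f'(x) = 2x + (-2) = 0
x = 2/2 = 1
f(1) = 1
Since f''(x) = 2 > 0, this is a minimum.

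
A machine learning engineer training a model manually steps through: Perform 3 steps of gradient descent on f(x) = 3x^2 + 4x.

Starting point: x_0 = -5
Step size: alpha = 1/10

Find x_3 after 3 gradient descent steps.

f(x) = 3x^2 + 4x, f'(x) = 6x + (4)
Step 1: f'(-5) = -26, x_1 = -5 - 1/10 * -26 = -12/5
Step 2: f'(-12/5) = -52/5, x_2 = -12/5 - 1/10 * -52/5 = -34/25
Step 3: f'(-34/25) = -104/25, x_3 = -34/25 - 1/10 * -104/25 = -118/125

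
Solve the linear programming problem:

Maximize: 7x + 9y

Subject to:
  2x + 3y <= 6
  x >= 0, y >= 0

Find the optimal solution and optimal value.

The feasible region has vertices at [(0, 0), (3, 0), (0, 2)].
Checking objective 7x + 9y at each vertex:
  (0, 0): 7*0 + 9*0 = 0
  (3, 0): 7*3 + 9*0 = 21
  (0, 2): 7*0 + 9*2 = 18
Maximum is 21 at (3, 0).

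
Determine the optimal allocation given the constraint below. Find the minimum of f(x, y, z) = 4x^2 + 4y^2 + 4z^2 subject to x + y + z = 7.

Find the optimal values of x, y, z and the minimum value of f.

Using Lagrange multipliers on f = 4x^2 + 4y^2 + 4z^2 with constraint x + y + z = 7:
Conditions: 2*4*x = lambda, 2*4*y = lambda, 2*4*z = lambda
So x = lambda/8, y = lambda/8, z = lambda/8
Substituting into constraint: lambda * (3/8) = 7
lambda = 56/3
x = 7/3, y = 7/3, z = 7/3
Minimum value = 196/3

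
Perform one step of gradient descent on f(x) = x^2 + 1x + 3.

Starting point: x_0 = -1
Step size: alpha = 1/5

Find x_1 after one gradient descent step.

f(x) = x^2 + 1x + 3
f'(x) = 2x + 1
f'(-1) = 2*-1 + (1) = -1
x_1 = x_0 - alpha * f'(x_0) = -1 - 1/5 * -1 = -4/5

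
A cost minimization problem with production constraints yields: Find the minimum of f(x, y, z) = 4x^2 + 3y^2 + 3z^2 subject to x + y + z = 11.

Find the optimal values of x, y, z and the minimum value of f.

Using Lagrange multipliers on f = 4x^2 + 3y^2 + 3z^2 with constraint x + y + z = 11:
Conditions: 2*4*x = lambda, 2*3*y = lambda, 2*3*z = lambda
So x = lambda/8, y = lambda/6, z = lambda/6
Substituting into constraint: lambda * (11/24) = 11
lambda = 24
x = 3, y = 4, z = 4
Minimum value = 132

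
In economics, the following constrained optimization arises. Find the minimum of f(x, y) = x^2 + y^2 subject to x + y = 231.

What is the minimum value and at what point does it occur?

Substitute y = 231 - x into f(x,y) = x^2 + y^2:
g(x) = x^2 + (231 - x)^2 = 2x^2 - 462x + 53361
g'(x) = 4x - 462 = 0  =>  x = 231/2
y = 231 - 231/2 = 231/2
Minimum value = (231/2)^2 + (231/2)^2 = 53361/2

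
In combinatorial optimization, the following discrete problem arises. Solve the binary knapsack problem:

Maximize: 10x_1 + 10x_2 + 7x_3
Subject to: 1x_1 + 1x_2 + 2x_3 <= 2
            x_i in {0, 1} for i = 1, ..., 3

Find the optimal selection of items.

Items: item 1 (v=10, w=1), item 2 (v=10, w=1), item 3 (v=7, w=2)
Capacity: 2
Checking all 8 subsets (w = total weight, v = total value):
  {}: w = 0, v = 0
  {1}: w = 1, v = 10
  {2}: w = 1, v = 10
  {3}: w = 2, v = 7
  {1, 2}: w = 2, v = 20
  {1, 3}: w = 3 > 2, infeasible
  {2, 3}: w = 3 > 2, infeasible
  {1, 2, 3}: w = 4 > 2, infeasible
Best feasible subset: items [1, 2]
Total weight: 2 <= 2, total value: 20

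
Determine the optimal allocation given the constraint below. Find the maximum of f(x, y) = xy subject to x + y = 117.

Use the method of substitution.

Substitute y = 117 - x into f(x,y) = xy:
g(x) = x(117 - x) = 117x - x^2
g'(x) = 117 - 2x = 0  =>  x = 117/2
y = 117 - 117/2 = 117/2
Maximum value = (117/2) * (117/2) = 13689/4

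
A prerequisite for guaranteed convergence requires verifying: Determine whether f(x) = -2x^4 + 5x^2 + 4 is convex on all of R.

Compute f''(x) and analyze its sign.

f(x) = -2x^4 + 5x^2 + 4
f'(x) = -8x^3 + 10x
f''(x) = -24x^2 + 10
f''(x) = -24x^2 + 10 -> -inf as |x| -> inf
Therefore, f is not globally convex on R.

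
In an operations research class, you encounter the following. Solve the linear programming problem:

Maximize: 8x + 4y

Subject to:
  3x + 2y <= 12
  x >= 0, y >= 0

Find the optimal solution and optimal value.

The feasible region has vertices at [(0, 0), (4, 0), (0, 6)].
Checking objective 8x + 4y at each vertex:
  (0, 0): 8*0 + 4*0 = 0
  (4, 0): 8*4 + 4*0 = 32
  (0, 6): 8*0 + 4*6 = 24
Maximum is 32 at (4, 0).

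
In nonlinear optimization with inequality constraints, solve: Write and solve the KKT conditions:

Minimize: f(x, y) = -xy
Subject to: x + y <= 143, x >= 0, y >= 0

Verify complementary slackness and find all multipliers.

Problem: min -xy s.t. x + y <= 143 (multiplier lambda), x >= 0 (mu_x), y >= 0 (mu_y)
KKT stationarity: -y + lambda - mu_x = 0, -x + lambda - mu_y = 0, with lambda, mu_x, mu_y >= 0
Complementary slackness: lambda*(x + y - 143) = 0, mu_x*x = 0, mu_y*y = 0
If lambda = 0: y = -mu_x <= 0 and x = -mu_y <= 0 force x = y = 0 with f = 0; but x = y = 143/2 is feasible with f = -20449/4 < 0, so this is not the minimum. Hence lambda > 0 and x + y = 143.
Try x > 0, y > 0 (so mu_x = mu_y = 0): y = lambda, x = lambda => x = y = lambda
x + y = 143 => 2*lambda = 143 => lambda = 143/2
x* = y* = 143/2 > 0, consistent with mu_x = mu_y = 0.
(Any feasible point with x = 0 or y = 0 has f = 0 > -20449/4, so the minimum is not on those boundaries.)
min(-xy) = -20449/4 (i.e. max xy = 20449/4)
Multipliers: lambda = 143/2, mu_x = 0, mu_y = 0
Complementary slackness: lambda*(x + y - 143) = 143/2*(143/2 + 143/2 - 143) = 0, mu_x*x = 0*143/2 = 0, mu_y*y = 0*143/2 = 0. Satisfied.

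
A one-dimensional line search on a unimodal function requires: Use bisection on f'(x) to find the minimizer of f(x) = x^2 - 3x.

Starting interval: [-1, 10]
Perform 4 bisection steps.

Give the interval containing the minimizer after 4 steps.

Finding critical point of f(x) = x^2 - 3x using bisection on f'(x) = 2x + -3.
f'(x) = 0 when x = 3/2.
Starting interval: [-1, 10]
Step 1: mid = 9/2, f'(mid) = 6, new interval = [-1, 9/2]
Step 2: mid = 7/4, f'(mid) = 1/2, new interval = [-1, 7/4]
Step 3: mid = 3/8, f'(mid) = -9/4, new interval = [3/8, 7/4]
Step 4: mid = 17/16, f'(mid) = -7/8, new interval = [17/16, 7/4]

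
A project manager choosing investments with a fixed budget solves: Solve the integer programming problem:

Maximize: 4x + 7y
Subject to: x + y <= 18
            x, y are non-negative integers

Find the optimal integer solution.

Objective: 4x + 7y, constraint: x + y <= 18
Coefficient of y is 7 > coefficient of x is 4, so allocate the entire budget to y.
Optimal: x = 0, y = 18, value = 126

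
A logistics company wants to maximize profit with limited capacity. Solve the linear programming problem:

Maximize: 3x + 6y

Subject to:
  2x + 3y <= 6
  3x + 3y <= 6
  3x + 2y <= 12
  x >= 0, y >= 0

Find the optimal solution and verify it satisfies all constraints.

Feasible vertices: (0, 0), (0, 2), (2, 0)
Objective 3x + 6y at each vertex:
  (0, 0): 0
  (0, 2): 12
  (2, 0): 6
Maximum is 12 at (0, 2).
Verify constraints at (x, y) = (0, 2):
  2*0 + 3*2 = 6 <= 6 (active)
  3*0 + 3*2 = 6 <= 6 (active)
  3*0 + 2*2 = 4 <= 12
  x = 0 >= 0, y = 2 >= 0. All constraints satisfied.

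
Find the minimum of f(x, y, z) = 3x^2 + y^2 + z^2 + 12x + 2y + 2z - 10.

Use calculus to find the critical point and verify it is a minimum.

f(x,y,z) = 3x^2 + y^2 + z^2 + 12x + 2y + 2z - 10
df/dx = 6x + (12) = 0 => x = -2
df/dy = 2y + (2) = 0 => y = -1
df/dz = 2z + (2) = 0 => z = -1
f(-2,-1,-1) = 3*(-2)^2 + 1*(-1)^2 + 1*(-1)^2 + 12*(-2) + 2*(-1) + 2*(-1) + -10 = -24
Hessian is diagonal with entries 6, 2, 2 > 0, confirmed minimum.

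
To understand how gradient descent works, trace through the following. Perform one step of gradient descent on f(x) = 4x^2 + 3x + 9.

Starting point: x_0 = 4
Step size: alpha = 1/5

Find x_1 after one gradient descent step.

f(x) = 4x^2 + 3x + 9
f'(x) = 8x + 3
f'(4) = 8*4 + (3) = 35
x_1 = x_0 - alpha * f'(x_0) = 4 - 1/5 * 35 = -3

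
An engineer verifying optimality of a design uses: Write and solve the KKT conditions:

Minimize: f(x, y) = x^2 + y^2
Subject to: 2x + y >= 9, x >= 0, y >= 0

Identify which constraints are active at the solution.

KKT conditions for min x^2 + y^2 s.t. 2x + 1y >= 9, x >= 0, y >= 0:
Stationarity: 2x = mu*2 + mu_x, 2y = mu*1 + mu_y, with mu, mu_x, mu_y >= 0
Complementary slackness: mu*(2x + y - 9) = 0, mu_x*x = 0, mu_y*y = 0
(0, 0) is infeasible (2*0 + 1*0 < 9), so if mu = 0 stationarity would force x = mu_x/2 >= 0, y = mu_y/2 >= 0 with mu_x*x = mu_y*y = 0, i.e. x = y = 0: contradiction. Hence mu > 0 and 2x + y = 9 is active.
Try x > 0, y > 0 (so mu_x = mu_y = 0): x = 2*mu/2, y = 1*mu/2
Substitute: 2*(2*mu/2) + 1*(1*mu/2) = 9
  mu*5/2 = 9 => mu = 18/5
x* = 18/5 > 0, y* = 9/5 > 0, consistent with mu_x = mu_y = 0.
f is convex and the constraints are linear, so this KKT point is the global minimum.
f* = 81/5
Active constraints: 2x + y >= 9 (holds with equality, mu = 18/5 > 0); x >= 0 and y >= 0 are inactive (mu_x = mu_y = 0).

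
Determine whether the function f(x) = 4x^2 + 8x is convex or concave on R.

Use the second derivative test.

f(x) = 4x^2 + 8x
f'(x) = 8x + 8
f''(x) = 8
Since f''(x) = 8 > 0 for all x, f is convex on R.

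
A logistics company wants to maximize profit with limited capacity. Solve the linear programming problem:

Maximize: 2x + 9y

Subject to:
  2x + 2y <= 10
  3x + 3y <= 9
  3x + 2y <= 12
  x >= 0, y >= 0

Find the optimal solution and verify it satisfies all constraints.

Feasible vertices: (0, 0), (0, 3), (3, 0)
Objective 2x + 9y at each vertex:
  (0, 0): 0
  (0, 3): 27
  (3, 0): 6
Maximum is 27 at (0, 3).
Verify constraints at (x, y) = (0, 3):
  2*0 + 2*3 = 6 <= 10
  3*0 + 3*3 = 9 <= 9 (active)
  3*0 + 2*3 = 6 <= 12
  x = 0 >= 0, y = 3 >= 0. All constraints satisfied.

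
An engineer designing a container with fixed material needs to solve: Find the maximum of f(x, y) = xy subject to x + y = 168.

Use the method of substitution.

Substitute y = 168 - x into f(x,y) = xy:
g(x) = x(168 - x) = 168x - x^2
g'(x) = 168 - 2x = 0  =>  x = 84
y = 168 - 84 = 84
Maximum value = 84 * 84 = 7056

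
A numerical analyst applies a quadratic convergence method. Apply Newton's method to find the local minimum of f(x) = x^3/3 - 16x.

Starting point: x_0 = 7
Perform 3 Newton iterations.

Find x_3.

f(x) = x^3/3 - 16x
f'(x) = x^2 - 16, f''(x) = 2x
Newton update: x_{n+1} = x_n - (x_n^2 - 16)/(2*x_n)
Step 1: x_0 = 7, f'=33, f''=14, x_1 = 65/14
Step 2: x_1 = 65/14, f'=1089/196, f''=65/7, x_2 = 7361/1820
Step 3: x_2 = 7361/1820, f'=1185921/3312400, f''=7361/910, x_3 = 107182721/26794040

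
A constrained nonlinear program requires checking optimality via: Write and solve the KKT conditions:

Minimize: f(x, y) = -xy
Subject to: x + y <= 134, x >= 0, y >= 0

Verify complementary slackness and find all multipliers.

Problem: min -xy s.t. x + y <= 134 (multiplier lambda), x >= 0 (mu_x), y >= 0 (mu_y)
KKT stationarity: -y + lambda - mu_x = 0, -x + lambda - mu_y = 0, with lambda, mu_x, mu_y >= 0
Complementary slackness: lambda*(x + y - 134) = 0, mu_x*x = 0, mu_y*y = 0
If lambda = 0: y = -mu_x <= 0 and x = -mu_y <= 0 force x = y = 0 with f = 0; but x = y = 67 is feasible with f = -4489 < 0, so this is not the minimum. Hence lambda > 0 and x + y = 134.
Try x > 0, y > 0 (so mu_x = mu_y = 0): y = lambda, x = lambda => x = y = lambda
x + y = 134 => 2*lambda = 134 => lambda = 67
x* = y* = 67 > 0, consistent with mu_x = mu_y = 0.
(Any feasible point with x = 0 or y = 0 has f = 0 > -4489, so the minimum is not on those boundaries.)
min(-xy) = -4489 (i.e. max xy = 4489)
Multipliers: lambda = 67, mu_x = 0, mu_y = 0
Complementary slackness: lambda*(x + y - 134) = 67*(67 + 67 - 134) = 0, mu_x*x = 0*67 = 0, mu_y*y = 0*67 = 0. Satisfied.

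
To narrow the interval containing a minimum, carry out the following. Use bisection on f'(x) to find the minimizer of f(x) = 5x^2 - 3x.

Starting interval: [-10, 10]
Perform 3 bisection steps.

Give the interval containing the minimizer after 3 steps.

Finding critical point of f(x) = 5x^2 - 3x using bisection on f'(x) = 10x + -3.
f'(x) = 0 when x = 3/10.
Starting interval: [-10, 10]
Step 1: mid = 0, f'(mid) = -3, new interval = [0, 10]
Step 2: mid = 5, f'(mid) = 47, new interval = [0, 5]
Step 3: mid = 5/2, f'(mid) = 22, new interval = [0, 5/2]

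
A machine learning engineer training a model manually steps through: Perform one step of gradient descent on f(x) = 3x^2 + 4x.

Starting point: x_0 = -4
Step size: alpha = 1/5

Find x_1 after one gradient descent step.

f(x) = 3x^2 + 4x
f'(x) = 6x + 4
f'(-4) = 6*-4 + (4) = -20
x_1 = x_0 - alpha * f'(x_0) = -4 - 1/5 * -20 = 0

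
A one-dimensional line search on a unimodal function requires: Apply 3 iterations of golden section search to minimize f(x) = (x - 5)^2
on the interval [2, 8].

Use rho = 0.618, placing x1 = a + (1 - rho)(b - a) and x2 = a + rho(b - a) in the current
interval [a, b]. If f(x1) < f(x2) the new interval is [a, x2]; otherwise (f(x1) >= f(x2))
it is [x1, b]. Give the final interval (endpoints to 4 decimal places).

Golden section search for min of f(x) = (x - 5)^2 on [2, 8].
Each step: x1 = a + (1 - rho)(b - a), x2 = a + rho(b - a); if f(x1) < f(x2) keep [a, x2], otherwise keep [x1, b].
Step 1: [2.0000, 8.0000], x1=4.2920 (f=0.5013), x2=5.7080 (f=0.5013); f(x1) = f(x2) (tie, not '<') => keep [4.2920, 8.0000]
Step 2: [4.2920, 8.0000], x1=5.7085 (f=0.5019), x2=6.5835 (f=2.5076); f(x1) < f(x2) => keep [4.2920, 6.5835]
Step 3: [4.2920, 6.5835], x1=5.1674 (f=0.0280), x2=5.7082 (f=0.5015); f(x1) < f(x2) => keep [4.2920, 5.7082]
Final interval: [4.2920, 5.7082]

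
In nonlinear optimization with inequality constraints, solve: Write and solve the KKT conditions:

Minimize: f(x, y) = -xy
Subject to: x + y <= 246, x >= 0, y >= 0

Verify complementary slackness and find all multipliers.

Problem: min -xy s.t. x + y <= 246 (multiplier lambda), x >= 0 (mu_x), y >= 0 (mu_y)
KKT stationarity: -y + lambda - mu_x = 0, -x + lambda - mu_y = 0, with lambda, mu_x, mu_y >= 0
Complementary slackness: lambda*(x + y - 246) = 0, mu_x*x = 0, mu_y*y = 0
If lambda = 0: y = -mu_x <= 0 and x = -mu_y <= 0 force x = y = 0 with f = 0; but x = y = 123 is feasible with f = -15129 < 0, so this is not the minimum. Hence lambda > 0 and x + y = 246.
Try x > 0, y > 0 (so mu_x = mu_y = 0): y = lambda, x = lambda => x = y = lambda
x + y = 246 => 2*lambda = 246 => lambda = 123
x* = y* = 123 > 0, consistent with mu_x = mu_y = 0.
(Any feasible point with x = 0 or y = 0 has f = 0 > -15129, so the minimum is not on those boundaries.)
min(-xy) = -15129 (i.e. max xy = 15129)
Multipliers: lambda = 123, mu_x = 0, mu_y = 0
Complementary slackness: lambda*(x + y - 246) = 123*(123 + 123 - 246) = 0, mu_x*x = 0*123 = 0, mu_y*y = 0*123 = 0. Satisfied.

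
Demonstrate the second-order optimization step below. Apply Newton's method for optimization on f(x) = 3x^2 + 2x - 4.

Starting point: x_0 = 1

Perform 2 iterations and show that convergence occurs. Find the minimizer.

f(x) = 3x^2 + 2x - 4, f'(x) = 6x + (2), f''(x) = 6
Step 1: f'(1) = 8, x_1 = 1 - 8/6 = -1/3
Step 2: f'(-1/3) = 0, x_2 = -1/3 (converged)
Newton's method converges in 1 step for quadratics.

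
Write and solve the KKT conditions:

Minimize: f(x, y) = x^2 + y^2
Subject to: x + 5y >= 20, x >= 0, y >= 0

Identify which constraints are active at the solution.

KKT conditions for min x^2 + y^2 s.t. 1x + 5y >= 20, x >= 0, y >= 0:
Stationarity: 2x = mu*1 + mu_x, 2y = mu*5 + mu_y, with mu, mu_x, mu_y >= 0
Complementary slackness: mu*(x + 5y - 20) = 0, mu_x*x = 0, mu_y*y = 0
(0, 0) is infeasible (1*0 + 5*0 < 20), so if mu = 0 stationarity would force x = mu_x/2 >= 0, y = mu_y/2 >= 0 with mu_x*x = mu_y*y = 0, i.e. x = y = 0: contradiction. Hence mu > 0 and x + 5y = 20 is active.
Try x > 0, y > 0 (so mu_x = mu_y = 0): x = 1*mu/2, y = 5*mu/2
Substitute: 1*(1*mu/2) + 5*(5*mu/2) = 20
  mu*26/2 = 20 => mu = 20/13
x* = 10/13 > 0, y* = 50/13 > 0, consistent with mu_x = mu_y = 0.
f is convex and the constraints are linear, so this KKT point is the global minimum.
f* = 200/13
Active constraints: x + 5y >= 20 (holds with equality, mu = 20/13 > 0); x >= 0 and y >= 0 are inactive (mu_x = mu_y = 0).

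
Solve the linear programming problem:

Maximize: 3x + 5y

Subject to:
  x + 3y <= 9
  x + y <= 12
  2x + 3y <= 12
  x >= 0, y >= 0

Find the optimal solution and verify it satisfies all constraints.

Feasible vertices: (0, 0), (0, 3), (3, 2), (6, 0)
Objective 3x + 5y at each vertex:
  (0, 0): 0
  (0, 3): 15
  (3, 2): 19
  (6, 0): 18
Maximum is 19 at (3, 2).
Verify constraints at (x, y) = (3, 2):
  1*3 + 3*2 = 9 <= 9 (active)
  1*3 + 1*2 = 5 <= 12
  2*3 + 3*2 = 12 <= 12 (active)
  x = 3 >= 0, y = 2 >= 0. All constraints satisfied.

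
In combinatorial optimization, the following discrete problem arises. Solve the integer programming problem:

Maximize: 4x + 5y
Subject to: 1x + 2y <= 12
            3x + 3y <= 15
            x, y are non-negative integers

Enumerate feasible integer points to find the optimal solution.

Constraint 1: 1x + 2y <= 12
Constraint 2: 3x + 3y <= 15
Feasible x range (need y >= 0): 0 <= x <= min(12/1, 15/3) => x in {0, ..., 5}.
Enumerate feasible integer points row by row (the coefficient of y is 5 > 0, so for each x the largest feasible y gives the best value):
  x = 0: y <= min((12 - 1*0)/2, (15 - 3*0)/3) => y in {0, ..., 5}; best 4*0 + 5*5 = 25
  x = 1: y <= min((12 - 1*1)/2, (15 - 3*1)/3) => y in {0, ..., 4}; best 4*1 + 5*4 = 24
  x = 2: y <= min((12 - 1*2)/2, (15 - 3*2)/3) => y in {0, ..., 3}; best 4*2 + 5*3 = 23
  x = 3: y <= min((12 - 1*3)/2, (15 - 3*3)/3) => y in {0, ..., 2}; best 4*3 + 5*2 = 22
  x = 4: y <= min((12 - 1*4)/2, (15 - 3*4)/3) => y in {0, ..., 1}; best 4*4 + 5*1 = 21
  x = 5: y <= min((12 - 1*5)/2, (15 - 3*5)/3) => y in {0}; best 4*5 + 5*0 = 20
The maximum 4x + 5y = 25 is achieved at x = 0, y = 5.
Check: 1*0 + 2*5 = 10 <= 12 and 3*0 + 3*5 = 15 <= 15.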